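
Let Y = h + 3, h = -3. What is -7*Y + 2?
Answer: 2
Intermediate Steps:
Y = 0 (Y = -3 + 3 = 0)
-7*Y + 2 = -7*0 + 2 = 0 + 2 = 2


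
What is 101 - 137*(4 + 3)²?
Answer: -6612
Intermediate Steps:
101 - 137*(4 + 3)² = 101 - 137*7² = 101 - 137*49 = 101 - 6713 = -6612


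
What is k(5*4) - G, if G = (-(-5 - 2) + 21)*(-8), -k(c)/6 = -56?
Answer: 560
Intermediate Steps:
k(c) = 336 (k(c) = -6*(-56) = 336)
G = -224 (G = (-1*(-7) + 21)*(-8) = (7 + 21)*(-8) = 28*(-8) = -224)
k(5*4) - G = 336 - 1*(-224) = 336 + 224 = 560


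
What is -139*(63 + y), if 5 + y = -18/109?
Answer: -876256/109 ≈ -8039.0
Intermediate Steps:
y = -563/109 (y = -5 - 18/109 = -563/109 ≈ -5.1651)
-139*(63 + y) = -139*(63 - 563/109) = -139*6304/109 = -876256/109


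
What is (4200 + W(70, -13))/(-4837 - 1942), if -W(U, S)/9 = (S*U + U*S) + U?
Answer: -19950/6779 ≈ -2.9429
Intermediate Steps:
W(U, S) = -9*U - 18*S*U (W(U, S) = -9*((S*U + U*S) + U) = -9*((S*U + S*U) + U) = -9*(2*S*U + U) = -9*(U + 2*S*U) = -9*U - 18*S*U)
(4200 + W(70, -13))/(-4837 - 1942) = (4200 - 9*70*(1 + 2*(-13)))/(-4837 - 1942) = (4200 - 9*70*(1 - 26))/(-6779) = (4200 - 9*70*(-25))*(-1/6779) = (4200 + 15750)*(-1/6779) = 19950*(-1/6779) = -19950/6779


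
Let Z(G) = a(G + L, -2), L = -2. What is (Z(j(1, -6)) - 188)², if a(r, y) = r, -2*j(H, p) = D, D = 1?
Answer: 145161/4 ≈ 36290.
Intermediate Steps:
j(H, p) = -½ (j(H, p) = -½*1 = -½)
Z(G) = -2 + G (Z(G) = G - 2 = -2 + G)
(Z(j(1, -6)) - 188)² = ((-2 - ½) - 188)² = (-5/2 - 188)² = (-381/2)² = 145161/4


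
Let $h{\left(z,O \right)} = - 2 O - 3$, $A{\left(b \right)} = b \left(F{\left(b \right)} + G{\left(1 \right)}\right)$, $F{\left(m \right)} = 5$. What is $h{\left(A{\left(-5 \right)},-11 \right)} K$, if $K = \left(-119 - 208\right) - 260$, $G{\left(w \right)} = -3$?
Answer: $-11153$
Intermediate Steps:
$A{\left(b \right)} = 2 b$ ($A{\left(b \right)} = b \left(5 - 3\right) = b 2 = 2 b$)
$h{\left(z,O \right)} = -3 - 2 O$
$K = -587$ ($K = -327 - 260 = -587$)
$h{\left(A{\left(-5 \right)},-11 \right)} K = \left(-3 - -22\right) \left(-587\right) = \left(-3 + 22\right) \left(-587\right) = 19 \left(-587\right) = -11153$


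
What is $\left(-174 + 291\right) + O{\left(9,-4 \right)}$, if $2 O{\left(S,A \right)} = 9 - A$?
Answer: $\frac{247}{2} \approx 123.5$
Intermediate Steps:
$O{\left(S,A \right)} = \frac{9}{2} - \frac{A}{2}$ ($O{\left(S,A \right)} = \frac{9 - A}{2} = \frac{9}{2} - \frac{A}{2}$)
$\left(-174 + 291\right) + O{\left(9,-4 \right)} = \left(-174 + 291\right) + \left(\frac{9}{2} - -2\right) = 117 + \left(\frac{9}{2} + 2\right) = 117 + \frac{13}{2} = \frac{247}{2}$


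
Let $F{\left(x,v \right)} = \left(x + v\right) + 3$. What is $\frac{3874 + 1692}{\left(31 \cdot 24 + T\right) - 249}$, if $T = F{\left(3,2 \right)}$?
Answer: $\frac{5566}{503} \approx 11.066$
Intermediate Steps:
$F{\left(x,v \right)} = 3 + v + x$ ($F{\left(x,v \right)} = \left(v + x\right) + 3 = 3 + v + x$)
$T = 8$ ($T = 3 + 2 + 3 = 8$)
$\frac{3874 + 1692}{\left(31 \cdot 24 + T\right) - 249} = \frac{3874 + 1692}{\left(31 \cdot 24 + 8\right) - 249} = \frac{5566}{\left(744 + 8\right) - 249} = \frac{5566}{752 - 249} = \frac{5566}{503}$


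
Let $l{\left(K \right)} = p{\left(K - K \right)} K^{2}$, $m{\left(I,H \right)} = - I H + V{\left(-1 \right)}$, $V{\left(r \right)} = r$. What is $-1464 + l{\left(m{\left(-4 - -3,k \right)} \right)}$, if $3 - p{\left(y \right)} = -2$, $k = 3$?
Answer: $-1444$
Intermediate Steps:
$p{\left(y \right)} = 5$ ($p{\left(y \right)} = 3 - -2 = 3 + 2 = 5$)
$m{\left(I,H \right)} = -1 - H I$ ($m{\left(I,H \right)} = - I H - 1 = - H I - 1 = -1 - H I$)
$l{\left(K \right)} = 5 K^{2}$
$-1464 + l{\left(m{\left(-4 - -3,k \right)} \right)} = -1464 + 5 \left(-1 - 3 \left(-4 - -3\right)\right)^{2} = -1464 + 5 \left(-1 - 3 \left(-4 + 3\right)\right)^{2} = -1464 + 5 \left(-1 - 3 \left(-1\right)\right)^{2} = -1464 + 5 \left(-1 + 3\right)^{2} = -1464 + 5 \cdot 2^{2} = -1464 + 5 \cdot 4 = -1464 + 20 = -1444$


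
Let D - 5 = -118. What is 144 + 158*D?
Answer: -17710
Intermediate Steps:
D = -113 (D = 5 - 118 = -113)
144 + 158*D = 144 + 158*(-113) = 144 - 17854 = -17710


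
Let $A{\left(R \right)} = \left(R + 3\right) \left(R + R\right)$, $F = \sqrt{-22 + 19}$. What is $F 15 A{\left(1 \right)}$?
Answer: $120 i \sqrt{3} \approx 207.85 i$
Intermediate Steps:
$F = i \sqrt{3}$ ($F = \sqrt{-3} = i \sqrt{3} \approx 1.732 i$)
$A{\left(R \right)} = 2 R \left(3 + R\right)$ ($A{\left(R \right)} = \left(3 + R\right) 2 R = 2 R \left(3 + R\right)$)
$F 15 A{\left(1 \right)} = i \sqrt{3} \cdot 15 \cdot 2 \cdot 1 \left(3 + 1\right) = 15 i \sqrt{3} \cdot 2 \cdot 1 \cdot 4 = 15 i \sqrt{3} \cdot 8 = 120 i \sqrt{3}$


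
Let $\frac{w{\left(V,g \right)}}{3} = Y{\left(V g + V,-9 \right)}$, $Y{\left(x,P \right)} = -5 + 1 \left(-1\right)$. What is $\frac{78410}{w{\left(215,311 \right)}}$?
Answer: $- \frac{39205}{9} \approx -4356.1$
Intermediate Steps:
$Y{\left(x,P \right)} = -6$ ($Y{\left(x,P \right)} = -5 - 1 = -6$)
$w{\left(V,g \right)} = -18$ ($w{\left(V,g \right)} = 3 \left(-6\right) = -18$)
$\frac{78410}{w{\left(215,311 \right)}} = \frac{78410}{-18} = 78410 \left(- \frac{1}{18}\right) = - \frac{39205}{9}$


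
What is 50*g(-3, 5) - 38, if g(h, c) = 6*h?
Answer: -938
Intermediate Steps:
50*g(-3, 5) - 38 = 50*(6*(-3)) - 38 = 50*(-18) - 38 = -900 - 38 = -938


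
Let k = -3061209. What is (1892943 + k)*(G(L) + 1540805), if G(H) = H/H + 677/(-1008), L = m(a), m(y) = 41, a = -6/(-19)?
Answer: -302411840263181/168 ≈ -1.8001e+12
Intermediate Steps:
a = 6/19 (a = -6*(-1/19) = 6/19 ≈ 0.31579)
L = 41
G(H) = 331/1008 (G(H) = 1 + 677*(-1/1008) = 1 - 677/1008 = 331/1008)
(1892943 + k)*(G(L) + 1540805) = (1892943 - 3061209)*(331/1008 + 1540805) = -1168266*1553131771/1008 = -302411840263181/168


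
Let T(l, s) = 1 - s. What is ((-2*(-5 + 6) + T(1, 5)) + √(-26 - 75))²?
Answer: (6 - I*√101)² ≈ -65.0 - 120.6*I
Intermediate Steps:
((-2*(-5 + 6) + T(1, 5)) + √(-26 - 75))² = ((-2*(-5 + 6) + (1 - 1*5)) + √(-26 - 75))² = ((-2*1 + (1 - 5)) + √(-101))² = ((-2 - 4) + I*√101)² = (-6 + I*√101)²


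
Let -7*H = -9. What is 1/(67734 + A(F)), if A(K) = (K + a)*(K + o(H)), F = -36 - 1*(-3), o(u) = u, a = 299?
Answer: 1/59298 ≈ 1.6864e-5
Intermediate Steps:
H = 9/7 (H = -⅐*(-9) = 9/7 ≈ 1.2857)
F = -33 (F = -36 + 3 = -33)
A(K) = (299 + K)*(9/7 + K) (A(K) = (K + 299)*(K + 9/7) = (299 + K)*(9/7 + K))
1/(67734 + A(F)) = 1/(67734 + (2691/7 + (-33)² + (2102/7)*(-33))) = 1/(67734 + (2691/7 + 1089 - 69366/7)) = 1/(67734 - 8436) = 1/59298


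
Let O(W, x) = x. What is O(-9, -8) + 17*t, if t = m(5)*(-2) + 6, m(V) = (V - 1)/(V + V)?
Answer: 402/5 ≈ 80.400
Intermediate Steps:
m(V) = (-1 + V)/(2*V) (m(V) = (-1 + V)/((2*V)) = (-1 + V)*(1/(2*V)) = (-1 + V)/(2*V))
t = 26/5 (t = ((½)*(-1 + 5)/5)*(-2) + 6 = ((½)*(⅕)*4)*(-2) + 6 = (⅖)*(-2) + 6 = -⅘ + 6 = 26/5 ≈ 5.2000)
O(-9, -8) + 17*t = -8 + 17*(26/5) = -8 + 442/5 = 402/5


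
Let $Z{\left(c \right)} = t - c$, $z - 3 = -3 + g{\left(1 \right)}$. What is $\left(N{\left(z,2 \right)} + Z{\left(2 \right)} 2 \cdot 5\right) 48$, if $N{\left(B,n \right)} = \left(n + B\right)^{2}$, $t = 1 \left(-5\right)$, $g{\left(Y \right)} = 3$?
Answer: $-2160$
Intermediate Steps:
$z = 3$ ($z = 3 + \left(-3 + 3\right) = 3 + 0 = 3$)
$t = -5$
$Z{\left(c \right)} = -5 - c$
$N{\left(B,n \right)} = \left(B + n\right)^{2}$
$\left(N{\left(z,2 \right)} + Z{\left(2 \right)} 2 \cdot 5\right) 48 = \left(\left(3 + 2\right)^{2} + \left(-5 - 2\right) 2 \cdot 5\right) 48 = \left(5^{2} + \left(-5 - 2\right) 2 \cdot 5\right) 48 = \left(25 + \left(-7\right) 2 \cdot 5\right) 48 = \left(25 - 70\right) 48 = \left(-45\right) 48 = -2160$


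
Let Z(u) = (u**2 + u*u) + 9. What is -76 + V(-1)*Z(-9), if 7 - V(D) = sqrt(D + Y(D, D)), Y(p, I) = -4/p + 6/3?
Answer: 1121 - 171*sqrt(5) ≈ 738.63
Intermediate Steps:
Z(u) = 9 + 2*u**2 (Z(u) = (u**2 + u**2) + 9 = 2*u**2 + 9 = 9 + 2*u**2)
Y(p, I) = 2 - 4/p (Y(p, I) = -4/p + 6*(1/3) = -4/p + 2 = 2 - 4/p)
V(D) = 7 - sqrt(2 + D - 4/D) (V(D) = 7 - sqrt(D + (2 - 4/D)) = 7 - sqrt(2 + D - 4/D))
-76 + V(-1)*Z(-9) = -76 + (7 - sqrt(2 - 1 - 4/(-1)))*(9 + 2*(-9)**2) = -76 + (7 - sqrt(2 - 1 - 4*(-1)))*(9 + 2*81) = -76 + (7 - sqrt(2 - 1 + 4))*(9 + 162) = -76 + (7 - sqrt(5))*171 = -76 + (1197 - 171*sqrt(5)) = 1121 - 171*sqrt(5)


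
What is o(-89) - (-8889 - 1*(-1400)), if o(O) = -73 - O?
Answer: 7505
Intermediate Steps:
o(-89) - (-8889 - 1*(-1400)) = (-73 - 1*(-89)) - (-8889 - 1*(-1400)) = (-73 + 89) - (-8889 + 1400) = 16 - 1*(-7489) = 16 + 7489 = 7505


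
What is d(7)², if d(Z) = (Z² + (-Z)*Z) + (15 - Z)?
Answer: 64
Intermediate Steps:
d(Z) = 15 - Z (d(Z) = (Z² - Z²) + (15 - Z) = 0 + (15 - Z) = 15 - Z)
d(7)² = (15 - 1*7)² = (15 - 7)² = 8² = 64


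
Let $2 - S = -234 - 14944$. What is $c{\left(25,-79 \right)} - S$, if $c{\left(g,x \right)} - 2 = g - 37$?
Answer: $-15190$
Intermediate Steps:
$c{\left(g,x \right)} = -35 + g$ ($c{\left(g,x \right)} = 2 + \left(g - 37\right) = 2 + \left(-37 + g\right) = -35 + g$)
$S = 15180$ ($S = 2 - \left(-234 - 14944\right) = 2 - -15178 = 2 + 15178 = 15180$)
$c{\left(25,-79 \right)} - S = \left(-35 + 25\right) - 15180 = -10 - 15180 = -15190$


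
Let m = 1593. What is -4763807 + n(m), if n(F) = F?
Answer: -4762214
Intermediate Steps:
-4763807 + n(m) = -4763807 + 1593 = -4762214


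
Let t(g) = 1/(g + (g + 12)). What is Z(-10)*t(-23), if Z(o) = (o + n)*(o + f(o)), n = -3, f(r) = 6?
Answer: -26/17 ≈ -1.5294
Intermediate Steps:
Z(o) = (-3 + o)*(6 + o) (Z(o) = (o - 3)*(o + 6) = (-3 + o)*(6 + o))
t(g) = 1/(12 + 2*g) (t(g) = 1/(g + (12 + g)) = 1/(12 + 2*g))
Z(-10)*t(-23) = (-18 + (-10)² + 3*(-10))*(1/(2*(6 - 23))) = (-18 + 100 - 30)*((½)/(-17)) = 52*((½)*(-1/17)) = 52*(-1/34) = -26/17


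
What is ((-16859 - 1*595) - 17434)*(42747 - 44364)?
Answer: 56413896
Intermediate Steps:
((-16859 - 1*595) - 17434)*(42747 - 44364) = ((-16859 - 595) - 17434)*(-1617) = (-17454 - 17434)*(-1617) = -34888*(-1617) = 56413896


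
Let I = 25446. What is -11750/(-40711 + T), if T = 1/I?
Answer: 59798100/207186421 ≈ 0.28862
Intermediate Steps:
T = 1/25446 ≈ 3.9299e-5
-11750/(-40711 + T) = -11750/(-40711 + 1/25446) = -11750/(-1035932105/25446) = -11750*(-25446/1035932105) = 59798100/207186421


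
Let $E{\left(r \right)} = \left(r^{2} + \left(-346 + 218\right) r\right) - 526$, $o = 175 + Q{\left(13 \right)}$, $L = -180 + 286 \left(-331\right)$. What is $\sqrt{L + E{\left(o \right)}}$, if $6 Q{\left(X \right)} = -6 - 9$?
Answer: $\frac{i \sqrt{350783}}{2} \approx 296.13 i$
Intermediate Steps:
$Q{\left(X \right)} = - \frac{5}{2}$ ($Q{\left(X \right)} = \frac{-6 - 9}{6} = \frac{1}{6} \left(-15\right) = - \frac{5}{2}$)
$L = -94846$ ($L = -180 - 94666 = -94846$)
$o = \frac{345}{2}$ ($o = 175 - \frac{5}{2} = \frac{345}{2} \approx 172.5$)
$E{\left(r \right)} = -526 + r^{2} - 128 r$ ($E{\left(r \right)} = \left(r^{2} - 128 r\right) - 526 = -526 + r^{2} - 128 r$)
$\sqrt{L + E{\left(o \right)}} = \sqrt{-94846 - \left(22606 - \frac{119025}{4}\right)} = \sqrt{-94846 - - \frac{28601}{4}} = \sqrt{-94846 + \frac{28601}{4}} = \sqrt{- \frac{350783}{4}} = \frac{i \sqrt{350783}}{2}$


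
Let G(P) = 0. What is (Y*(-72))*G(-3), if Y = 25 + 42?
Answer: 0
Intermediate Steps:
Y = 67
(Y*(-72))*G(-3) = (67*(-72))*0 = -4824*0 = 0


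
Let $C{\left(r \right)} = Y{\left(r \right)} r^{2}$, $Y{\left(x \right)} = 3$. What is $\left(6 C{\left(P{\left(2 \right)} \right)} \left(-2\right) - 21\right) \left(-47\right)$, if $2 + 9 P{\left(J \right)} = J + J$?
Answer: $\frac{9635}{9} \approx 1070.6$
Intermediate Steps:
$P{\left(J \right)} = - \frac{2}{9} + \frac{2 J}{9}$ ($P{\left(J \right)} = - \frac{2}{9} + \frac{J + J}{9} = - \frac{2}{9} + \frac{2 J}{9}$)
$C{\left(r \right)} = 3 r^{2}$
$\left(6 C{\left(P{\left(2 \right)} \right)} \left(-2\right) - 21\right) \left(-47\right) = \left(6 \cdot 3 \left(- \frac{2}{9} + \frac{2}{9} \cdot 2\right)^{2} \left(-2\right) - 21\right) \left(-47\right) = \left(6 \cdot 3 \left(- \frac{2}{9} + \frac{4}{9}\right)^{2} \left(-2\right) - 21\right) \left(-47\right) = \left(6 \cdot 3 \left(\frac{2}{9}\right)^{2} \left(-2\right) - 21\right) \left(-47\right) = \left(6 \cdot 3 \cdot \frac{4}{81} \left(-2\right) - 21\right) \left(-47\right) = \left(6 \cdot \frac{4}{27} \left(-2\right) - 21\right) \left(-47\right) = \left(\frac{8}{9} \left(-2\right) - 21\right) \left(-47\right) = \left(- \frac{16}{9} - 21\right) \left(-47\right) = \left(- \frac{205}{9}\right) \left(-47\right) = \frac{9635}{9}$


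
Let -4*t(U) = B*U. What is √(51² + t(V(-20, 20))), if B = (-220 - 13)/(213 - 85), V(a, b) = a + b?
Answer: 51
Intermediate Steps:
B = -233/128 ≈ -1.8203
t(U) = 233*U/512 (t(U) = -(-233)*U/512 = 233*U/512)
√(51² + t(V(-20, 20))) = √(51² + 233*(-20 + 20)/512) = √(2601 + (233/512)*0) = √(2601 + 0) = √2601 = 51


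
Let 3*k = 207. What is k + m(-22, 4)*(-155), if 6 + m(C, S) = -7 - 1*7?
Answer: 3169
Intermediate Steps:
k = 69 (k = (1/3)*207 = 69)
m(C, S) = -20 (m(C, S) = -6 + (-7 - 1*7) = -6 + (-7 - 7) = -6 - 14 = -20)
k + m(-22, 4)*(-155) = 69 - 20*(-155) = 69 + 3100 = 3169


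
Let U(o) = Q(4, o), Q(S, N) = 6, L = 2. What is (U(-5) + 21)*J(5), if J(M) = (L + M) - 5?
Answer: 54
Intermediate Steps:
U(o) = 6
J(M) = -3 + M (J(M) = (2 + M) - 5 = -3 + M)
(U(-5) + 21)*J(5) = (6 + 21)*(-3 + 5) = 27*2 = 54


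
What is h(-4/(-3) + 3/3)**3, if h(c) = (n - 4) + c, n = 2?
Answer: 1/27 ≈ 0.037037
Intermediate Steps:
h(c) = -2 + c (h(c) = (2 - 4) + c = -2 + c)
h(-4/(-3) + 3/3)**3 = (-2 + (-4/(-3) + 3/3))**3 = (-2 + (-4*(-1/3) + 3*(1/3)))**3 = (-2 + (4/3 + 1))**3 = (-2 + 7/3)**3 = (1/3)**3 = 1/27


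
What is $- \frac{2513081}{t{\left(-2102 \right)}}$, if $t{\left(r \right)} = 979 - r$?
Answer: $- \frac{2513081}{3081} \approx -815.67$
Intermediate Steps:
$- \frac{2513081}{t{\left(-2102 \right)}} = - \frac{2513081}{979 - -2102} = - \frac{2513081}{979 + 2102} = - \frac{2513081}{3081}$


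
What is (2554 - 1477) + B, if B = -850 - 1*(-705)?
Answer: 932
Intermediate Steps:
B = -145 (B = -850 + 705 = -145)
(2554 - 1477) + B = (2554 - 1477) - 145 = 1077 - 145 = 932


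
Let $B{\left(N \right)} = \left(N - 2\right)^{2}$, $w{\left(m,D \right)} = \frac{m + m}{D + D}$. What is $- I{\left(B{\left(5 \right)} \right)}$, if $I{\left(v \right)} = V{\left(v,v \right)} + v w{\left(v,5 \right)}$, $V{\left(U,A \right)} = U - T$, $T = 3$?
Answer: $- \frac{111}{5} \approx -22.2$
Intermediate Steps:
$w{\left(m,D \right)} = \frac{m}{D}$ ($w{\left(m,D \right)} = \frac{2 m}{2 D} = 2 m \frac{1}{2 D} = \frac{m}{D}$)
$V{\left(U,A \right)} = -3 + U$ ($V{\left(U,A \right)} = U - 3 = -3 + U$)
$B{\left(N \right)} = \left(-2 + N\right)^{2}$
$I{\left(v \right)} = -3 + v + \frac{v^{2}}{5}$ ($I{\left(v \right)} = \left(-3 + v\right) + v \frac{v}{5} = \left(-3 + v\right) + \frac{v^{2}}{5} = -3 + v + \frac{v^{2}}{5}$)
$- I{\left(B{\left(5 \right)} \right)} = - (-3 + \left(-2 + 5\right)^{2} + \frac{\left(\left(-2 + 5\right)^{2}\right)^{2}}{5}) = - (-3 + 3^{2} + \frac{\left(3^{2}\right)^{2}}{5}) = - (-3 + 9 + \frac{9^{2}}{5}) = - (-3 + 9 + \frac{1}{5} \cdot 81) = - (-3 + 9 + \frac{81}{5}) = \left(-1\right) \frac{111}{5} = - \frac{111}{5}$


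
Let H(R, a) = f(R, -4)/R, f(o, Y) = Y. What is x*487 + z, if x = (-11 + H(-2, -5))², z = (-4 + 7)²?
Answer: 39456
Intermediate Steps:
z = 9 (z = 3² = 9)
H(R, a) = -4/R
x = 81 (x = (-11 - 4/(-2))² = (-11 - 4*(-½))² = (-11 + 2)² = (-9)² = 81)
x*487 + z = 81*487 + 9 = 39447 + 9 = 39456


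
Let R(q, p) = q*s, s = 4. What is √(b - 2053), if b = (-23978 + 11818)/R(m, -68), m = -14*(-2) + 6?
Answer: 11*I*√5117/17 ≈ 46.286*I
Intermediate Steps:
m = 34 (m = -7*(-4) + 6 = 28 + 6 = 34)
R(q, p) = 4*q (R(q, p) = q*4 = 4*q)
b = -1520/17 (b = (-23978 + 11818)/((4*34)) = -12160/136 = -12160*1/136 = -1520/17 ≈ -89.412)
√(b - 2053) = √(-1520/17 - 2053) = √(-36421/17) = 11*I*√5117/17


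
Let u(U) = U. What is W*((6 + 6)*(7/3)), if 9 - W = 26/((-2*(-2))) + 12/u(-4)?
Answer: 154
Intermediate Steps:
W = 11/2 (W = 9 - (26/((-2*(-2))) + 12/(-4)) = 9 - (26/4 + 12*(-¼)) = 9 - (26*(¼) - 3) = 9 - (13/2 - 3) = 9 - 1*7/2 = 9 - 7/2 = 11/2 ≈ 5.5000)
W*((6 + 6)*(7/3)) = 11*((6 + 6)*(7/3))/2 = 11*(12*(7*(⅓)))/2 = 11*(12*(7/3))/2 = (11/2)*28 = 154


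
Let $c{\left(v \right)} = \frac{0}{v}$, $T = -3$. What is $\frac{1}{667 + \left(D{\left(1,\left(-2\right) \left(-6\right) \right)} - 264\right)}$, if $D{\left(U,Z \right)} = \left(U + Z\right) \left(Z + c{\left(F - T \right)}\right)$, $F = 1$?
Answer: $\frac{1}{559} \approx 0.0017889$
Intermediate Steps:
$c{\left(v \right)} = 0$
$D{\left(U,Z \right)} = Z \left(U + Z\right)$ ($D{\left(U,Z \right)} = \left(U + Z\right) \left(Z + 0\right) = \left(U + Z\right) Z = Z \left(U + Z\right)$)
$\frac{1}{667 + \left(D{\left(1,\left(-2\right) \left(-6\right) \right)} - 264\right)} = \frac{1}{667 - \left(264 - \left(-2\right) \left(-6\right) \left(1 - -12\right)\right)} = \frac{1}{667 - \left(264 - 12 \left(1 + 12\right)\right)} = \frac{1}{667 + \left(12 \cdot 13 - 264\right)} = \frac{1}{667 + \left(156 - 264\right)} = \frac{1}{667 - 108} = \frac{1}{559}$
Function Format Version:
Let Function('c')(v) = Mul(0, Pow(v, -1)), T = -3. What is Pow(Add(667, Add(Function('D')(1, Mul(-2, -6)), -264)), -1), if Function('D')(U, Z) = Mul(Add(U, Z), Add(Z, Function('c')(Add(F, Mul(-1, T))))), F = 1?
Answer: Rational(1, 559) ≈ 0.0017889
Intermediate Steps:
Function('c')(v) = 0
Function('D')(U, Z) = Mul(Z, Add(U, Z)) (Function('D')(U, Z) = Mul(Add(U, Z), Add(Z, 0)) = Mul(Add(U, Z), Z) = Mul(Z, Add(U, Z)))
Pow(Add(667, Add(Function('D')(1, Mul(-2, -6)), -264)), -1) = Pow(Add(667, Add(Mul(Mul(-2, -6), Add(1, Mul(-2, -6))), -264)), -1) = Pow(Add(667, Add(Mul(12, Add(1, 12)), -264)), -1) = Pow(Add(667, Add(Mul(12, 13), -264)), -1) = Pow(Add(667, Add(156, -264)), -1) = Pow(Add(667, -108), -1) = Pow(559, -1) = Rational(1, 559)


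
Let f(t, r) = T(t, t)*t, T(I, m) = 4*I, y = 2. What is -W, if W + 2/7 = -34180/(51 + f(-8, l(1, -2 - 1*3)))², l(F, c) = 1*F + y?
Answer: 427758/659743 ≈ 0.64837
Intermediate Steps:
l(F, c) = 2 + F (l(F, c) = 1*F + 2 = F + 2 = 2 + F)
f(t, r) = 4*t² (f(t, r) = (4*t)*t = 4*t²)
W = -427758/659743 (W = -2/7 - 34180/(51 + 4*(-8)²)² = -2/7 - 34180/(51 + 4*64)² = -2/7 - 34180/(51 + 256)² = -2/7 - 34180/(307²) = -2/7 - 34180/94249 = -427758/659743 ≈ -0.64837)
-W = -1*(-427758/659743) = 427758/659743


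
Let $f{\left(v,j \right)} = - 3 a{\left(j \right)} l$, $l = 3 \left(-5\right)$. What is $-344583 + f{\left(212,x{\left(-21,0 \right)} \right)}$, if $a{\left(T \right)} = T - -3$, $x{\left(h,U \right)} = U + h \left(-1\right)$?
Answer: $-343503$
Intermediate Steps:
$x{\left(h,U \right)} = U - h$
$a{\left(T \right)} = 3 + T$ ($a{\left(T \right)} = T + 3 = 3 + T$)
$l = -15$
$f{\left(v,j \right)} = 135 + 45 j$ ($f{\left(v,j \right)} = - 3 \left(3 + j\right) \left(-15\right) = \left(-9 - 3 j\right) \left(-15\right) = 135 + 45 j$)
$-344583 + f{\left(212,x{\left(-21,0 \right)} \right)} = -344583 + \left(135 + 45 \left(0 - -21\right)\right) = -344583 + \left(135 + 45 \left(0 + 21\right)\right) = -344583 + \left(135 + 45 \cdot 21\right) = -344583 + \left(135 + 945\right) = -344583 + 1080 = -343503$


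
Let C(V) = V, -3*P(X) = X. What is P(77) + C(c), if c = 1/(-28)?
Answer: -2159/84 ≈ -25.702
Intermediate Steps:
c = -1/28 ≈ -0.035714
P(X) = -X/3
P(77) + C(c) = -⅓*77 - 1/28 = -77/3 - 1/28 = -2159/84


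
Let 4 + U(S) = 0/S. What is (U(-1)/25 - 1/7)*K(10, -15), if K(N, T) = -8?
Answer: 424/175 ≈ 2.4229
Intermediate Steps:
U(S) = -4 (U(S) = -4 + 0/S = -4 + 0 = -4)
(U(-1)/25 - 1/7)*K(10, -15) = (-4/25 - 1/7)*(-8) = -53/175*(-8) = 424/175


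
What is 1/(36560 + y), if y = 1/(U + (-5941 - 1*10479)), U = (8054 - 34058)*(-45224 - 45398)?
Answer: 2356518068/86154300566081 ≈ 2.7352e-5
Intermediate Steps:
U = 2356534488 (U = -26004*(-90622) = 2356534488)
y = 1/2356518068 (y = 1/(2356534488 + (-5941 - 1*10479)) = 1/(2356534488 + (-5941 - 10479)) = 1/(2356534488 - 16420) = 1/2356518068 ≈ 4.2435e-10)
1/(36560 + y) = 1/(36560 + 1/2356518068) = 1/(86154300566081/2356518068) = 2356518068/86154300566081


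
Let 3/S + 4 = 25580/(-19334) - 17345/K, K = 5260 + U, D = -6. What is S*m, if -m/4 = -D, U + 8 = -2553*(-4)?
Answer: 3587771712/321140209 ≈ 11.172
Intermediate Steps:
U = 10204 (U = -8 - 2553*(-4) = -8 + 10212 = 10204)
K = 15464 (K = 5260 + 10204 = 15464)
m = -24 (m = -(-4)*(-6) = -4*6 = -24)
S = -149490488/321140209 (S = 3/(-4 + (25580/(-19334) - 17345/15464)) = 3/(-4 + (25580*(-1/19334) - 17345*1/15464)) = 3/(-4 + (-12790/9667 - 17345/15464)) = 3/(-4 - 365458675/149490488) = 3/(-963420627/149490488) = 3*(-149490488/963420627) = -149490488/321140209 ≈ -0.46550)
S*m = -149490488/321140209*(-24) = 3587771712/321140209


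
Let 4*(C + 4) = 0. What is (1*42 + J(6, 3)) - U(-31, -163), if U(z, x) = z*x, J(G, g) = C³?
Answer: -5075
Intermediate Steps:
C = -4 (C = -4 + (¼)*0 = -4 + 0 = -4)
J(G, g) = -64 (J(G, g) = (-4)³ = -64)
U(z, x) = x*z
(1*42 + J(6, 3)) - U(-31, -163) = (1*42 - 64) - (-163)*(-31) = (42 - 64) - 1*5053 = -22 - 5053 = -5075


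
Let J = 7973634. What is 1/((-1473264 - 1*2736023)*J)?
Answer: -1/33563313938958 ≈ -2.9794e-14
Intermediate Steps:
1/((-1473264 - 1*2736023)*J) = 1/(-1473264 - 1*2736023*7973634) = (1/7973634)/(-1473264 - 2736023) = (1/7973634)/(-4209287) = -1/4209287*1/7973634 = -1/33563313938958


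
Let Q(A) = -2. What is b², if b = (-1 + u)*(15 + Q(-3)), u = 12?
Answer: 20449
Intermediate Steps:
b = 143 (b = (-1 + 12)*(15 - 2) = 11*13 = 143)
b² = 143² = 20449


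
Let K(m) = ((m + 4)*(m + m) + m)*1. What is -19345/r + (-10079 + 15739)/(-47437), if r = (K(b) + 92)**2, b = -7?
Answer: -1008958905/765111373 ≈ -1.3187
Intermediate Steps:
K(m) = m + 2*m*(4 + m) (K(m) = ((4 + m)*(2*m) + m)*1 = (2*m*(4 + m) + m)*1 = (m + 2*m*(4 + m))*1 = m + 2*m*(4 + m))
r = 16129 (r = (-7*(9 + 2*(-7)) + 92)**2 = (-7*(9 - 14) + 92)**2 = (-7*(-5) + 92)**2 = (35 + 92)**2 = 127**2 = 16129)
-19345/r + (-10079 + 15739)/(-47437) = -19345/16129 + (-10079 + 15739)/(-47437) = -19345*1/16129 + 5660*(-1/47437) = -19345/16129 - 5660/47437 = -1008958905/765111373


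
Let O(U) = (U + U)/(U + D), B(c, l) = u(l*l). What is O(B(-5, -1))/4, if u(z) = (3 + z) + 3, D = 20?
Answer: 7/54 ≈ 0.12963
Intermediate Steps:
u(z) = 6 + z
B(c, l) = 6 + l**2 (B(c, l) = 6 + l*l = 6 + l**2)
O(U) = 2*U/(20 + U) (O(U) = (U + U)/(U + 20) = (2*U)/(20 + U) = 2*U/(20 + U))
O(B(-5, -1))/4 = (2*(6 + (-1)**2)/(20 + (6 + (-1)**2)))/4 = (2*(6 + 1)/(20 + (6 + 1)))/4 = (2*7/(20 + 7))/4 = (2*7/27)/4 = (2*7*(1/27))/4 = (1/4)*(14/27) = 7/54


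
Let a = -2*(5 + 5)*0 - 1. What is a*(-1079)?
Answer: 1079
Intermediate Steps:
a = -1 (a = -20*0 - 1 = -2*0 - 1 = 0 - 1 = -1)
a*(-1079) = -1*(-1079) = 1079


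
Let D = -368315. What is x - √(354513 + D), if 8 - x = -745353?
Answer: 745361 - I*√13802 ≈ 7.4536e+5 - 117.48*I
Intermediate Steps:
x = 745361 (x = 8 - 1*(-745353) = 8 + 745353 = 745361)
x - √(354513 + D) = 745361 - √(354513 - 368315) = 745361 - √(-13802) = 745361 - I*√13802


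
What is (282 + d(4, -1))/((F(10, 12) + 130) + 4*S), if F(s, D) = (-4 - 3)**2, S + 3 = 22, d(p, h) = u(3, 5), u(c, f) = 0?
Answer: 94/85 ≈ 1.1059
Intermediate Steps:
d(p, h) = 0
S = 19 (S = -3 + 22 = 19)
F(s, D) = 49 (F(s, D) = (-7)**2 = 49)
(282 + d(4, -1))/((F(10, 12) + 130) + 4*S) = (282 + 0)/((49 + 130) + 4*19) = 282/(179 + 76) = 282/255 = 282*(1/255) = 94/85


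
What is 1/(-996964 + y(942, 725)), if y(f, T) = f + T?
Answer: -1/995297 ≈ -1.0047e-6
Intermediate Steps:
y(f, T) = T + f
1/(-996964 + y(942, 725)) = 1/(-996964 + (725 + 942)) = 1/(-996964 + 1667) = 1/(-995297) = -1/995297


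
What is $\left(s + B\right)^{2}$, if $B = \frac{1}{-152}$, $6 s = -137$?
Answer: $\frac{108472225}{207936} \approx 521.66$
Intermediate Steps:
$s = - \frac{137}{6}$ ($s = \frac{1}{6} \left(-137\right) = - \frac{137}{6} \approx -22.833$)
$B = - \frac{1}{152} \approx -0.0065789$
$\left(s + B\right)^{2} = \left(- \frac{137}{6} - \frac{1}{152}\right)^{2} = \left(- \frac{10415}{456}\right)^{2} = \frac{108472225}{207936}$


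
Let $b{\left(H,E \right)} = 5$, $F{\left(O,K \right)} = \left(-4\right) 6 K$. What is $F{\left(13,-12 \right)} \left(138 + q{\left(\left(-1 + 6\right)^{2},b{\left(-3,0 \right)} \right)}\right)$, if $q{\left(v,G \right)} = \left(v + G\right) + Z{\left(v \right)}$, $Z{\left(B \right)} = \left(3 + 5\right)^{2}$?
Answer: $66816$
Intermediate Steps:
$Z{\left(B \right)} = 64$ ($Z{\left(B \right)} = 8^{2} = 64$)
$F{\left(O,K \right)} = - 24 K$
$q{\left(v,G \right)} = 64 + G + v$ ($q{\left(v,G \right)} = \left(v + G\right) + 64 = \left(G + v\right) + 64 = 64 + G + v$)
$F{\left(13,-12 \right)} \left(138 + q{\left(\left(-1 + 6\right)^{2},b{\left(-3,0 \right)} \right)}\right) = \left(-24\right) \left(-12\right) \left(138 + \left(64 + 5 + \left(-1 + 6\right)^{2}\right)\right) = 288 \left(138 + \left(64 + 5 + 5^{2}\right)\right) = 288 \left(138 + \left(64 + 5 + 25\right)\right) = 288 \left(138 + 94\right) = 288 \cdot 232 = 66816$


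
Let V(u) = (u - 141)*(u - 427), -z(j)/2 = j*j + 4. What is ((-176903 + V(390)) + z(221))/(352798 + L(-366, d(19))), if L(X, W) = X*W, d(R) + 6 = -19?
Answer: -141903/180974 ≈ -0.78411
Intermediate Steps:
z(j) = -8 - 2*j² (z(j) = -2*(j*j + 4) = -2*(j² + 4) = -2*(4 + j²) = -8 - 2*j²)
d(R) = -25 (d(R) = -6 - 19 = -25)
V(u) = (-427 + u)*(-141 + u) (V(u) = (-141 + u)*(-427 + u) = (-427 + u)*(-141 + u))
L(X, W) = W*X
((-176903 + V(390)) + z(221))/(352798 + L(-366, d(19))) = ((-176903 + (60207 + 390² - 568*390)) + (-8 - 2*221²))/(352798 - 25*(-366)) = ((-176903 + (60207 + 152100 - 221520)) + (-8 - 2*48841))/(352798 + 9150) = ((-176903 - 9213) + (-8 - 97682))/361948 = (-186116 - 97690)*(1/361948) = -283806*1/361948 = -141903/180974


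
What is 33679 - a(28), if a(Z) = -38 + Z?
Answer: 33689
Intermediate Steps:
33679 - a(28) = 33679 - (-38 + 28) = 33679 - 1*(-10) = 33679 + 10 = 33689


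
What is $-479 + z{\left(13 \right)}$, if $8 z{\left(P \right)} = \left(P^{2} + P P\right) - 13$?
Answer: $- \frac{3507}{8} \approx -438.38$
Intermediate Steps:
$z{\left(P \right)} = - \frac{13}{8} + \frac{P^{2}}{4}$ ($z{\left(P \right)} = \frac{\left(P^{2} + P P\right) - 13}{8} = \frac{\left(P^{2} + P^{2}\right) - 13}{8} = \frac{2 P^{2} - 13}{8} = \frac{-13 + 2 P^{2}}{8} = - \frac{13}{8} + \frac{P^{2}}{4}$)
$-479 + z{\left(13 \right)} = -479 - \left(\frac{13}{8} - \frac{13^{2}}{4}\right) = -479 + \left(- \frac{13}{8} + \frac{1}{4} \cdot 169\right) = -479 + \left(- \frac{13}{8} + \frac{169}{4}\right) = -479 + \frac{325}{8} = - \frac{3507}{8}$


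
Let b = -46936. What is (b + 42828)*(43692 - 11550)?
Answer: -132039336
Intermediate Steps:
(b + 42828)*(43692 - 11550) = (-46936 + 42828)*(43692 - 11550) = -4108*32142 = -132039336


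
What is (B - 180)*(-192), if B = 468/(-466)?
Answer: 8097408/233 ≈ 34753.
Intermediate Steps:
B = -234/233 (B = 468*(-1/466) = -234/233 ≈ -1.0043)
(B - 180)*(-192) = (-234/233 - 180)*(-192) = -42174/233*(-192) = 8097408/233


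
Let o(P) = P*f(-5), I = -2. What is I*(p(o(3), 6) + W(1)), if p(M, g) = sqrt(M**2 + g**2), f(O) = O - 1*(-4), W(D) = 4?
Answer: -8 - 6*sqrt(5) ≈ -21.416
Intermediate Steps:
f(O) = 4 + O (f(O) = O + 4 = 4 + O)
o(P) = -P (o(P) = P*(4 - 5) = P*(-1) = -P)
I*(p(o(3), 6) + W(1)) = -2*(sqrt((-1*3)**2 + 6**2) + 4) = -2*(sqrt((-3)**2 + 36) + 4) = -2*(sqrt(9 + 36) + 4) = -2*(sqrt(45) + 4) = -2*(3*sqrt(5) + 4) = -2*(4 + 3*sqrt(5)) = -8 - 6*sqrt(5)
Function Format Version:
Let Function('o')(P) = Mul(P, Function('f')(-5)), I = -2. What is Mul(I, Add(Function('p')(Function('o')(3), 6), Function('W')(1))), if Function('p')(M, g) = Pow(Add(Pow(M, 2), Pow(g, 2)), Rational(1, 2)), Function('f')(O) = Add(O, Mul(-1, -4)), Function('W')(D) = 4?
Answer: Add(-8, Mul(-6, Pow(5, Rational(1, 2)))) ≈ -21.416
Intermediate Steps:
Function('f')(O) = Add(4, O) (Function('f')(O) = Add(O, 4) = Add(4, O))
Function('o')(P) = Mul(-1, P) (Function('o')(P) = Mul(P, Add(4, -5)) = Mul(P, -1) = Mul(-1, P))
Mul(I, Add(Function('p')(Function('o')(3), 6), Function('W')(1))) = Mul(-2, Add(Pow(Add(Pow(Mul(-1, 3), 2), Pow(6, 2)), Rational(1, 2)), 4)) = Mul(-2, Add(Pow(Add(Pow(-3, 2), 36), Rational(1, 2)), 4)) = Mul(-2, Add(Pow(Add(9, 36), Rational(1, 2)), 4)) = Mul(-2, Add(Pow(45, Rational(1, 2)), 4)) = Mul(-2, Add(Mul(3, Pow(5, Rational(1, 2))), 4)) = Mul(-2, Add(4, Mul(3, Pow(5, Rational(1, 2))))) = Add(-8, Mul(-6, Pow(5, Rational(1, 2))))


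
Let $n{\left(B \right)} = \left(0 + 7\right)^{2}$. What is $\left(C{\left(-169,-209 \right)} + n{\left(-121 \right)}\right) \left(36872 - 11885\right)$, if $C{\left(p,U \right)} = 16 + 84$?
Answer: $3723063$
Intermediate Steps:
$C{\left(p,U \right)} = 100$
$n{\left(B \right)} = 49$ ($n{\left(B \right)} = 7^{2} = 49$)
$\left(C{\left(-169,-209 \right)} + n{\left(-121 \right)}\right) \left(36872 - 11885\right) = \left(100 + 49\right) \left(36872 - 11885\right) = 149 \cdot 24987 = 3723063$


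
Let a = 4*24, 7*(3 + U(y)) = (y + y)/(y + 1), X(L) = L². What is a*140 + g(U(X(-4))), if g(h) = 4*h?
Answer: 1598060/119 ≈ 13429.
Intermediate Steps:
U(y) = -3 + 2*y/(7*(1 + y)) (U(y) = -3 + ((y + y)/(y + 1))/7 = -3 + ((2*y)/(1 + y))/7 = -3 + (2*y/(1 + y))/7 = -3 + 2*y/(7*(1 + y)))
a = 96
a*140 + g(U(X(-4))) = 96*140 + 4*((-21 - 19*(-4)²)/(7*(1 + (-4)²))) = 13440 + 4*((-21 - 19*16)/(7*(1 + 16))) = 13440 + 4*((⅐)*(-21 - 304)/17) = 13440 + 4*((⅐)*(1/17)*(-325)) = 13440 + 4*(-325/119) = 13440 - 1300/119 = 1598060/119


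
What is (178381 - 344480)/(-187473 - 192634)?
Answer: 166099/380107 ≈ 0.43698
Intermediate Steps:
(178381 - 344480)/(-187473 - 192634) = -166099/(-380107) = -166099*(-1/380107) = 166099/380107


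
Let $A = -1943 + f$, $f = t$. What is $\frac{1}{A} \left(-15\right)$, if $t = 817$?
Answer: $\frac{15}{1126} \approx 0.013321$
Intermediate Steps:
$f = 817$
$A = -1126$ ($A = -1943 + 817 = -1126$)
$\frac{1}{A} \left(-15\right) = \frac{1}{-1126} \left(-15\right) = \left(- \frac{1}{1126}\right) \left(-15\right) = \frac{15}{1126}$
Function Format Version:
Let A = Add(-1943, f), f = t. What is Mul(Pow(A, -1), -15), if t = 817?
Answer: Rational(15, 1126) ≈ 0.013321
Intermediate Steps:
f = 817
A = -1126 (A = Add(-1943, 817) = -1126)
Mul(Pow(A, -1), -15) = Mul(Pow(-1126, -1), -15) = Mul(Rational(-1, 1126), -15) = Rational(15, 1126)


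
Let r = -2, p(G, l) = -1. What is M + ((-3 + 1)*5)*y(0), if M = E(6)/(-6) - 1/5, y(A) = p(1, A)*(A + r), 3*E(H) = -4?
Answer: -899/45 ≈ -19.978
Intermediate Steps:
E(H) = -4/3 (E(H) = (1/3)*(-4) = -4/3)
y(A) = 2 - A (y(A) = -(A - 2) = -(-2 + A) = 2 - A)
M = 1/45 (M = -4/3/(-6) - 1/5 = -4/3*(-1/6) - 1*1/5 = 2/9 - 1/5 = 1/45 ≈ 0.022222)
M + ((-3 + 1)*5)*y(0) = 1/45 + ((-3 + 1)*5)*(2 - 1*0) = 1/45 + (-2*5)*(2 + 0) = 1/45 - 10*2 = 1/45 - 20 = -899/45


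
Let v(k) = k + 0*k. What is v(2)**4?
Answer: 16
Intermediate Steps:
v(k) = k (v(k) = k + 0 = k)
v(2)**4 = 2**4 = 16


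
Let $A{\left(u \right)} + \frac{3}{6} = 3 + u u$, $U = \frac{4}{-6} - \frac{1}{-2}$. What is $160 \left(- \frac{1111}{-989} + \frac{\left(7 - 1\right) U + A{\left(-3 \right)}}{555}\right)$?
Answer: $\frac{6687888}{36593} \approx 182.76$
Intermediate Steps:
$U = - \frac{1}{6}$ ($U = 4 \left(- \frac{1}{6}\right) - - \frac{1}{2} = - \frac{2}{3} + \frac{1}{2} = - \frac{1}{6} \approx -0.16667$)
$A{\left(u \right)} = \frac{5}{2} + u^{2}$ ($A{\left(u \right)} = - \frac{1}{2} + \left(3 + u u\right) = - \frac{1}{2} + \left(3 + u^{2}\right) = \frac{5}{2} + u^{2}$)
$160 \left(- \frac{1111}{-989} + \frac{\left(7 - 1\right) U + A{\left(-3 \right)}}{555}\right) = 160 \left(- \frac{1111}{-989} + \frac{\left(7 - 1\right) \left(- \frac{1}{6}\right) + \left(\frac{5}{2} + \left(-3\right)^{2}\right)}{555}\right) = 160 \left(\left(-1111\right) \left(- \frac{1}{989}\right) + \left(6 \left(- \frac{1}{6}\right) + \left(\frac{5}{2} + 9\right)\right) \frac{1}{555}\right) = 160 \left(\frac{1111}{989} + \left(-1 + \frac{23}{2}\right) \frac{1}{555}\right) = 160 \left(\frac{1111}{989} + \frac{21}{2} \cdot \frac{1}{555}\right) = 160 \left(\frac{1111}{989} + \frac{7}{370}\right) = 160 \cdot \frac{417993}{365930} = \frac{6687888}{36593}$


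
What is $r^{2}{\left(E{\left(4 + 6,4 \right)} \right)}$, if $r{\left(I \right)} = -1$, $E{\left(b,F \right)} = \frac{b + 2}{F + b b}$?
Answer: $1$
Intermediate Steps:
$E{\left(b,F \right)} = \frac{2 + b}{F + b^{2}}$
$r^{2}{\left(E{\left(4 + 6,4 \right)} \right)} = \left(-1\right)^{2} = 1$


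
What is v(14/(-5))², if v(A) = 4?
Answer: 16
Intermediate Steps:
v(14/(-5))² = 4² = 16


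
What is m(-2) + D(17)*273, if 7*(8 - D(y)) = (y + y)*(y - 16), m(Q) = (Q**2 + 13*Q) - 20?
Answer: 816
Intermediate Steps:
m(Q) = -20 + Q**2 + 13*Q
D(y) = 8 - 2*y*(-16 + y)/7 (D(y) = 8 - (y + y)*(y - 16)/7 = 8 - 2*y*(-16 + y)/7)
m(-2) + D(17)*273 = (-20 + (-2)**2 + 13*(-2)) + (8 - 2/7*17**2 + (32/7)*17)*273 = (-20 + 4 - 26) + (8 - 2/7*289 + 544/7)*273 = -42 + (8 - 578/7 + 544/7)*273 = -42 + (22/7)*273 = -42 + 858 = 816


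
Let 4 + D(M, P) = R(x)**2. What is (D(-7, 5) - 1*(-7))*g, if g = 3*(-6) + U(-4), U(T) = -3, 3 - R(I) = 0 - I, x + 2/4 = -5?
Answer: -777/4 ≈ -194.25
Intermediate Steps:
x = -11/2 (x = -1/2 - 5 = -11/2 ≈ -5.5000)
R(I) = 3 + I (R(I) = 3 - (0 - I) = 3 - (-1)*I = 3 + I)
D(M, P) = 9/4 (D(M, P) = -4 + (3 - 11/2)**2 = -4 + (-5/2)**2 = -4 + 25/4 = 9/4)
g = -21 (g = 3*(-6) - 3 = -18 - 3 = -21)
(D(-7, 5) - 1*(-7))*g = (9/4 - 1*(-7))*(-21) = (9/4 + 7)*(-21) = (37/4)*(-21) = -777/4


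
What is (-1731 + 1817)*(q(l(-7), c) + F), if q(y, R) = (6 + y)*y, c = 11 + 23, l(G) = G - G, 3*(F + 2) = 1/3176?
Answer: -819365/4764 ≈ -171.99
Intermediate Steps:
F = -19055/9528 (F = -2 + (1/3)/3176 = -2 + (1/3)*(1/3176) = -2 + 1/9528 = -19055/9528 ≈ -1.9999)
l(G) = 0
c = 34
q(y, R) = y*(6 + y)
(-1731 + 1817)*(q(l(-7), c) + F) = (-1731 + 1817)*(0*(6 + 0) - 19055/9528) = 86*(0*6 - 19055/9528) = 86*(0 - 19055/9528) = 86*(-19055/9528) = -819365/4764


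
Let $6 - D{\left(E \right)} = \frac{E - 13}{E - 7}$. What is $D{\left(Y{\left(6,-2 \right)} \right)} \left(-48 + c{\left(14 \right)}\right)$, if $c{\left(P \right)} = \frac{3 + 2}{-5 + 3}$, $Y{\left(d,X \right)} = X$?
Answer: $- \frac{1313}{6} \approx -218.83$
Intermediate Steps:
$D{\left(E \right)} = 6 - \frac{-13 + E}{-7 + E}$ ($D{\left(E \right)} = 6 - \frac{E - 13}{E - 7} = 6 - \frac{-13 + E}{-7 + E}$)
$c{\left(P \right)} = - \frac{5}{2}$ ($c{\left(P \right)} = \frac{5}{-2} = 5 \left(- \frac{1}{2}\right) = - \frac{5}{2}$)
$D{\left(Y{\left(6,-2 \right)} \right)} \left(-48 + c{\left(14 \right)}\right) = \frac{-29 + 5 \left(-2\right)}{-7 - 2} \left(-48 - \frac{5}{2}\right) = \frac{-29 - 10}{-9} \left(- \frac{101}{2}\right) = \left(- \frac{1}{9}\right) \left(-39\right) \left(- \frac{101}{2}\right) = \frac{13}{3} \left(- \frac{101}{2}\right) = - \frac{1313}{6}$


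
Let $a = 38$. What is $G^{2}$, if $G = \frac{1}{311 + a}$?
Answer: $\frac{1}{121801} \approx 8.2101 \cdot 10^{-6}$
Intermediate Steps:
$G = \frac{1}{349}$ ($G = \frac{1}{311 + 38} = \frac{1}{349} \approx 0.0028653$)
$G^{2} = \left(\frac{1}{349}\right)^{2} = \frac{1}{121801}$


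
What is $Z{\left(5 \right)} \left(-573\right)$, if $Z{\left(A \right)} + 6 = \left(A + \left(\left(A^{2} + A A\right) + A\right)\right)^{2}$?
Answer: $-2059362$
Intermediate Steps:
$Z{\left(A \right)} = -6 + \left(2 A + 2 A^{2}\right)^{2}$ ($Z{\left(A \right)} = -6 + \left(A + \left(\left(A^{2} + A A\right) + A\right)\right)^{2} = -6 + \left(A + \left(\left(A^{2} + A^{2}\right) + A\right)\right)^{2} = -6 + \left(A + \left(2 A^{2} + A\right)\right)^{2} = -6 + \left(A + \left(A + 2 A^{2}\right)\right)^{2} = -6 + \left(2 A + 2 A^{2}\right)^{2}$)
$Z{\left(5 \right)} \left(-573\right) = \left(-6 + 4 \cdot 5^{2} \left(1 + 5\right)^{2}\right) \left(-573\right) = \left(-6 + 4 \cdot 25 \cdot 6^{2}\right) \left(-573\right) = \left(-6 + 4 \cdot 25 \cdot 36\right) \left(-573\right) = \left(-6 + 3600\right) \left(-573\right) = 3594 \left(-573\right) = -2059362$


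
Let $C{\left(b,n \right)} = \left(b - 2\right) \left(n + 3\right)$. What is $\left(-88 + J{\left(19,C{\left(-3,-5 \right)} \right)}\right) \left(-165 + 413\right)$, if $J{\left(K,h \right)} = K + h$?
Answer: $-14632$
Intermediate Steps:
$C{\left(b,n \right)} = \left(-2 + b\right) \left(3 + n\right)$
$\left(-88 + J{\left(19,C{\left(-3,-5 \right)} \right)}\right) \left(-165 + 413\right) = \left(-88 + \left(19 - -10\right)\right) \left(-165 + 413\right) = \left(-88 + \left(19 + \left(-6 + 10 - 9 + 15\right)\right)\right) 248 = \left(-88 + \left(19 + 10\right)\right) 248 = \left(-88 + 29\right) 248 = \left(-59\right) 248 = -14632$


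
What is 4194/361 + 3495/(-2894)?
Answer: 10875741/1044734 ≈ 10.410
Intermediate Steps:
4194/361 + 3495/(-2894) = 4194*(1/361) + 3495*(-1/2894) = 4194/361 - 3495/2894 = 10875741/1044734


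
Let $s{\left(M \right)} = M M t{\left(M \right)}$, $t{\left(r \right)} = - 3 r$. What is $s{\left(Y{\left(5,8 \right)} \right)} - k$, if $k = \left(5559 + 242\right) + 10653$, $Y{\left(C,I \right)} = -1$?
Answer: $-16451$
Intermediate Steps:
$k = 16454$ ($k = 5801 + 10653 = 16454$)
$s{\left(M \right)} = - 3 M^{3}$ ($s{\left(M \right)} = M M \left(- 3 M\right) = M^{2} \left(- 3 M\right) = - 3 M^{3}$)
$s{\left(Y{\left(5,8 \right)} \right)} - k = - 3 \left(-1\right)^{3} - 16454 = \left(-3\right) \left(-1\right) - 16454 = 3 - 16454 = -16451$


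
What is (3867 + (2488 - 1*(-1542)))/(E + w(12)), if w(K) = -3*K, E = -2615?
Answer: -7897/2651 ≈ -2.9789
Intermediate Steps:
(3867 + (2488 - 1*(-1542)))/(E + w(12)) = (3867 + (2488 - 1*(-1542)))/(-2615 - 3*12) = (3867 + (2488 + 1542))/(-2615 - 36) = (3867 + 4030)/(-2651) = 7897*(-1/2651) = -7897/2651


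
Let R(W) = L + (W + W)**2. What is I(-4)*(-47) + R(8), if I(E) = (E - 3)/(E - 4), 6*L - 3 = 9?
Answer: 1735/8 ≈ 216.88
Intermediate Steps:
L = 2 (L = 1/2 + (1/6)*9 = 1/2 + 3/2 = 2)
I(E) = (-3 + E)/(-4 + E)
R(W) = 2 + 4*W**2 (R(W) = 2 + (W + W)**2 = 2 + (2*W)**2 = 2 + 4*W**2)
I(-4)*(-47) + R(8) = ((-3 - 4)/(-4 - 4))*(-47) + (2 + 4*8**2) = (-7/(-8))*(-47) + (2 + 4*64) = -1/8*(-7)*(-47) + (2 + 256) = (7/8)*(-47) + 258 = -329/8 + 258 = 1735/8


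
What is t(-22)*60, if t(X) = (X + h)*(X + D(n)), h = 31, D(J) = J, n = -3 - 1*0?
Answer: -13500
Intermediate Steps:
n = -3 (n = -3 + 0 = -3)
t(X) = (-3 + X)*(31 + X) (t(X) = (X + 31)*(X - 3) = (31 + X)*(-3 + X) = (-3 + X)*(31 + X))
t(-22)*60 = (-93 + (-22)² + 28*(-22))*60 = (-93 + 484 - 616)*60 = -225*60 = -13500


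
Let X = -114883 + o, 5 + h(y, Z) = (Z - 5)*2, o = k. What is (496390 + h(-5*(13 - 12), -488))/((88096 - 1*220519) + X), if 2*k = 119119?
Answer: -990798/375493 ≈ -2.6387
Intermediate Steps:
k = 119119/2 (k = (1/2)*119119 = 119119/2 ≈ 59560.)
o = 119119/2 ≈ 59560.
h(y, Z) = -15 + 2*Z (h(y, Z) = -5 + (Z - 5)*2 = -5 + (-5 + Z)*2 = -5 + (-10 + 2*Z) = -15 + 2*Z)
X = -110647/2 (X = -114883 + 119119/2 = -110647/2 ≈ -55324.)
(496390 + h(-5*(13 - 12), -488))/((88096 - 1*220519) + X) = (496390 + (-15 + 2*(-488)))/((88096 - 1*220519) - 110647/2) = (496390 + (-15 - 976))/((88096 - 220519) - 110647/2) = (496390 - 991)/(-132423 - 110647/2) = 495399/(-375493/2) = 495399*(-2/375493) = -990798/375493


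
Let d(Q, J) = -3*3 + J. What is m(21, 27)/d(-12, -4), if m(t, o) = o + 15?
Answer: -42/13 ≈ -3.2308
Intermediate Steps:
d(Q, J) = -9 + J
m(t, o) = 15 + o
m(21, 27)/d(-12, -4) = (15 + 27)/(-9 - 4) = 42/(-13) = 42*(-1/13) = -42/13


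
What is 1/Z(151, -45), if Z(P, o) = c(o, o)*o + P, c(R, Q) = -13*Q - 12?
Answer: -1/25634 ≈ -3.9011e-5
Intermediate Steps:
c(R, Q) = -12 - 13*Q
Z(P, o) = P + o*(-12 - 13*o) (Z(P, o) = (-12 - 13*o)*o + P = o*(-12 - 13*o) + P = P + o*(-12 - 13*o))
1/Z(151, -45) = 1/(151 - 1*(-45)*(12 + 13*(-45))) = 1/(151 - 1*(-45)*(12 - 585)) = 1/(151 - 1*(-45)*(-573)) = 1/(151 - 25785) = 1/(-25634) = -1/25634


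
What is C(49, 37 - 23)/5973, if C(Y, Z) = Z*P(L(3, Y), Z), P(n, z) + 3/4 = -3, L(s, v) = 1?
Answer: -35/3982 ≈ -0.0087896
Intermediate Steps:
P(n, z) = -15/4 (P(n, z) = -3/4 - 3 = -15/4)
C(Y, Z) = -15*Z/4 (C(Y, Z) = Z*(-15/4) = -15*Z/4)
C(49, 37 - 23)/5973 = -15*(37 - 23)/4/5973 = -15/4*14*(1/5973) = -105/2*1/5973 = -35/3982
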